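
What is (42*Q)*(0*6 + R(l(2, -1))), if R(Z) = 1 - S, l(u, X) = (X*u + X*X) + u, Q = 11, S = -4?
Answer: 2310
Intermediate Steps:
l(u, X) = u + X² + X*u (l(u, X) = (X*u + X²) + u = (X² + X*u) + u = u + X² + X*u)
R(Z) = 5 (R(Z) = 1 - 1*(-4) = 1 + 4 = 5)
(42*Q)*(0*6 + R(l(2, -1))) = (42*11)*(0*6 + 5) = 462*(0 + 5) = 462*5 = 2310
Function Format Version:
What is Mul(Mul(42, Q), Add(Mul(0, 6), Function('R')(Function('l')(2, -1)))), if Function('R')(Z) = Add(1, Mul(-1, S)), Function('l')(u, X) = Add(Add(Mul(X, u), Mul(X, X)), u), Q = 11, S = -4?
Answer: 2310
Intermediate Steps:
Function('l')(u, X) = Add(u, Pow(X, 2), Mul(X, u)) (Function('l')(u, X) = Add(Add(Mul(X, u), Pow(X, 2)), u) = Add(Add(Pow(X, 2), Mul(X, u)), u) = Add(u, Pow(X, 2), Mul(X, u)))
Function('R')(Z) = 5 (Function('R')(Z) = Add(1, Mul(-1, -4)) = Add(1, 4) = 5)
Mul(Mul(42, Q), Add(Mul(0, 6), Function('R')(Function('l')(2, -1)))) = Mul(Mul(42, 11), Add(Mul(0, 6), 5)) = Mul(462, Add(0, 5)) = Mul(462, 5) = 2310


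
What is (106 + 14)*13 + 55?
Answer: 1615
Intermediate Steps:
(106 + 14)*13 + 55 = 120*13 + 55 = 1560 + 55 = 1615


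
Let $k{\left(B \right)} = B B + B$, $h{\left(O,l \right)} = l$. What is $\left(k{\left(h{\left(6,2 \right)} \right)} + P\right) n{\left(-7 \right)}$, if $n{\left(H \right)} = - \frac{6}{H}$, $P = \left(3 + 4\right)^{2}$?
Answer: $\frac{330}{7} \approx 47.143$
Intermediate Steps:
$P = 49$ ($P = 7^{2} = 49$)
$k{\left(B \right)} = B + B^{2}$ ($k{\left(B \right)} = B^{2} + B = B + B^{2}$)
$\left(k{\left(h{\left(6,2 \right)} \right)} + P\right) n{\left(-7 \right)} = \left(2 \left(1 + 2\right) + 49\right) \left(- \frac{6}{-7}\right) = \left(2 \cdot 3 + 49\right) \left(\left(-6\right) \left(- \frac{1}{7}\right)\right) = \left(6 + 49\right) \frac{6}{7} = 55 \cdot \frac{6}{7} = \frac{330}{7}$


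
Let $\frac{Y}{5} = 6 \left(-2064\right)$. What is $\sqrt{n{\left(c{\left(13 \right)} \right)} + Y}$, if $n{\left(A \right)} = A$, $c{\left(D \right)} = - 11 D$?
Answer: $i \sqrt{62063} \approx 249.12 i$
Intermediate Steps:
$Y = -61920$ ($Y = 5 \cdot 6 \left(-2064\right) = 5 \left(-12384\right) = -61920$)
$\sqrt{n{\left(c{\left(13 \right)} \right)} + Y} = \sqrt{\left(-11\right) 13 - 61920} = \sqrt{-143 - 61920} = \sqrt{-62063} = i \sqrt{62063}$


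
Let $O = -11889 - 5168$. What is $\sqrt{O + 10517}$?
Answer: $2 i \sqrt{1635} \approx 80.87 i$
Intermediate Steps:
$O = -17057$
$\sqrt{O + 10517} = \sqrt{-17057 + 10517} = \sqrt{-6540} = 2 i \sqrt{1635}$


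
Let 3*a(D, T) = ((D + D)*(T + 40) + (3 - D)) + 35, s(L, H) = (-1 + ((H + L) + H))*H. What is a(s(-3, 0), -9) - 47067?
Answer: -141163/3 ≈ -47054.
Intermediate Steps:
s(L, H) = H*(-1 + L + 2*H) (s(L, H) = (-1 + (L + 2*H))*H = (-1 + L + 2*H)*H = H*(-1 + L + 2*H))
a(D, T) = 38/3 - D/3 + 2*D*(40 + T)/3 (a(D, T) = (((D + D)*(T + 40) + (3 - D)) + 35)/3 = (((2*D)*(40 + T) + (3 - D)) + 35)/3 = ((2*D*(40 + T) + (3 - D)) + 35)/3 = ((3 - D + 2*D*(40 + T)) + 35)/3 = (38 - D + 2*D*(40 + T))/3 = 38/3 - D/3 + 2*D*(40 + T)/3)
a(s(-3, 0), -9) - 47067 = (38/3 + 79*(0*(-1 - 3 + 2*0))/3 + (⅔)*(0*(-1 - 3 + 2*0))*(-9)) - 47067 = (38/3 + 79*(0*(-1 - 3 + 0))/3 + (⅔)*(0*(-1 - 3 + 0))*(-9)) - 47067 = (38/3 + 79*(0*(-4))/3 + (⅔)*(0*(-4))*(-9)) - 47067 = (38/3 + (79/3)*0 + (⅔)*0*(-9)) - 47067 = (38/3 + 0 + 0) - 47067 = 38/3 - 47067 = -141163/3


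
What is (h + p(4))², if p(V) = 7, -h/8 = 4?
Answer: 625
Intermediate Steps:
h = -32 (h = -8*4 = -32)
(h + p(4))² = (-32 + 7)² = (-25)² = 625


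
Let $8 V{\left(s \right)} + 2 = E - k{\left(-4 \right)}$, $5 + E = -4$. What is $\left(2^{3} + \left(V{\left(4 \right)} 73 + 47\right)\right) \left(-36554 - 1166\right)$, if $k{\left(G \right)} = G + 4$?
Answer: $1711545$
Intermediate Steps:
$k{\left(G \right)} = 4 + G$
$E = -9$ ($E = -5 - 4 = -9$)
$V{\left(s \right)} = - \frac{11}{8}$ ($V{\left(s \right)} = - \frac{1}{4} + \frac{-9 - \left(4 - 4\right)}{8} = - \frac{1}{4} + \frac{-9 - 0}{8} = - \frac{1}{4} + \frac{-9 + 0}{8} = - \frac{1}{4} + \frac{1}{8} \left(-9\right) = - \frac{1}{4} - \frac{9}{8} = - \frac{11}{8}$)
$\left(2^{3} + \left(V{\left(4 \right)} 73 + 47\right)\right) \left(-36554 - 1166\right) = \left(2^{3} + \left(\left(- \frac{11}{8}\right) 73 + 47\right)\right) \left(-36554 - 1166\right) = \left(8 + \left(- \frac{803}{8} + 47\right)\right) \left(-36554 - 1166\right) = \left(8 - \frac{427}{8}\right) \left(-37720\right) = \left(- \frac{363}{8}\right) \left(-37720\right) = 1711545$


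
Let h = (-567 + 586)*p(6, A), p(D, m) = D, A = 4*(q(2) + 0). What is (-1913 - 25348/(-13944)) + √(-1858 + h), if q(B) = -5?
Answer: -6662381/3486 + 4*I*√109 ≈ -1911.2 + 41.761*I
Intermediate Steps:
A = -20 (A = 4*(-5 + 0) = 4*(-5) = -20)
h = 114 (h = (-567 + 586)*6 = 19*6 = 114)
(-1913 - 25348/(-13944)) + √(-1858 + h) = (-1913 - 25348/(-13944)) + √(-1858 + 114) = (-1913 - 25348*(-1/13944)) + √(-1744) = (-1913 + 6337/3486) + 4*I*√109 = -6662381/3486 + 4*I*√109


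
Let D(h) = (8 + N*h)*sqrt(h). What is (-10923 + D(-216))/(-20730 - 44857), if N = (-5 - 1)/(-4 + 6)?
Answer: 10923/65587 - 3936*I*sqrt(6)/65587 ≈ 0.16654 - 0.147*I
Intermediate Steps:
N = -3 (N = -6/2 = -6*1/2 = -3)
D(h) = sqrt(h)*(8 - 3*h) (D(h) = (8 - 3*h)*sqrt(h) = sqrt(h)*(8 - 3*h))
(-10923 + D(-216))/(-20730 - 44857) = (-10923 + sqrt(-216)*(8 - 3*(-216)))/(-20730 - 44857) = (-10923 + (6*I*sqrt(6))*(8 + 648))/(-65587) = (-10923 + (6*I*sqrt(6))*656)*(-1/65587) = (-10923 + 3936*I*sqrt(6))*(-1/65587) = 10923/65587 - 3936*I*sqrt(6)/65587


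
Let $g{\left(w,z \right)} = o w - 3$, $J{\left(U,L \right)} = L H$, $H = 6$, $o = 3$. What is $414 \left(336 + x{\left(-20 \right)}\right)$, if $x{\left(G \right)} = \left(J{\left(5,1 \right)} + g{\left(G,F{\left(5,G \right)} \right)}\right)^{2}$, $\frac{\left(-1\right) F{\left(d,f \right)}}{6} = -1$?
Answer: $1484190$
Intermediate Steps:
$F{\left(d,f \right)} = 6$ ($F{\left(d,f \right)} = \left(-6\right) \left(-1\right) = 6$)
$J{\left(U,L \right)} = 6 L$ ($J{\left(U,L \right)} = L 6 = 6 L$)
$g{\left(w,z \right)} = -3 + 3 w$ ($g{\left(w,z \right)} = 3 w - 3 = -3 + 3 w$)
$x{\left(G \right)} = \left(3 + 3 G\right)^{2}$ ($x{\left(G \right)} = \left(6 \cdot 1 + \left(-3 + 3 G\right)\right)^{2} = \left(6 + \left(-3 + 3 G\right)\right)^{2} = \left(3 + 3 G\right)^{2}$)
$414 \left(336 + x{\left(-20 \right)}\right) = 414 \left(336 + 9 \left(1 - 20\right)^{2}\right) = 414 \left(336 + 9 \left(-19\right)^{2}\right) = 414 \left(336 + 9 \cdot 361\right) = 414 \left(336 + 3249\right) = 414 \cdot 3585 = 1484190$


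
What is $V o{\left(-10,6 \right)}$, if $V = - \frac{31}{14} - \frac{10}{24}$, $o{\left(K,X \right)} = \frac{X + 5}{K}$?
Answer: $\frac{2431}{840} \approx 2.894$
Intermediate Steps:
$o{\left(K,X \right)} = \frac{5 + X}{K}$
$V = - \frac{221}{84}$ ($V = \left(-31\right) \frac{1}{14} - \frac{5}{12} = - \frac{31}{14} - \frac{5}{12} = - \frac{221}{84} \approx -2.631$)
$V o{\left(-10,6 \right)} = - \frac{221 \frac{5 + 6}{-10}}{84} = - \frac{221 \left(\left(- \frac{1}{10}\right) 11\right)}{84} = \left(- \frac{221}{84}\right) \left(- \frac{11}{10}\right) = \frac{2431}{840}$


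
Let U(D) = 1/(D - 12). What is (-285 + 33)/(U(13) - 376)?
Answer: 84/125 ≈ 0.67200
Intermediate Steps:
U(D) = 1/(-12 + D)
(-285 + 33)/(U(13) - 376) = (-285 + 33)/(1/(-12 + 13) - 376) = -252/(1/1 - 376) = -252/(1 - 376) = -252/(-375) = -252*(-1/375) = 84/125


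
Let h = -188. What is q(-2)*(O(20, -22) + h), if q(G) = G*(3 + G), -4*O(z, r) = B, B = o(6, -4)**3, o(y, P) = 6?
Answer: 484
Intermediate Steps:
B = 216 (B = 6**3 = 216)
O(z, r) = -54 (O(z, r) = -1/4*216 = -54)
q(-2)*(O(20, -22) + h) = (-2*(3 - 2))*(-54 - 188) = -2*1*(-242) = -2*(-242) = 484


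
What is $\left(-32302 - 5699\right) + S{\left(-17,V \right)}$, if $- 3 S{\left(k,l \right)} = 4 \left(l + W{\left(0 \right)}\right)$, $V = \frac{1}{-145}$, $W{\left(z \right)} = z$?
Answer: $- \frac{16530431}{435} \approx -38001.0$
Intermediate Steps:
$V = - \frac{1}{145} \approx -0.0068966$
$S{\left(k,l \right)} = - \frac{4 l}{3}$ ($S{\left(k,l \right)} = - \frac{4 \left(l + 0\right)}{3} = - \frac{4 l}{3}$)
$\left(-32302 - 5699\right) + S{\left(-17,V \right)} = \left(-32302 - 5699\right) - - \frac{4}{435} = -38001 + \frac{4}{435} = - \frac{16530431}{435}$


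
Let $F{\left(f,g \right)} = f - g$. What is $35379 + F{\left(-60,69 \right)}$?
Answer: $35250$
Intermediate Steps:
$35379 + F{\left(-60,69 \right)} = 35379 - 129 = 35250$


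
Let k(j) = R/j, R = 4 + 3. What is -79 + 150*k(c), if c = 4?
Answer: 367/2 ≈ 183.50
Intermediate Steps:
R = 7
k(j) = 7/j
-79 + 150*k(c) = -79 + 150*(7/4) = -79 + 525/2 = 367/2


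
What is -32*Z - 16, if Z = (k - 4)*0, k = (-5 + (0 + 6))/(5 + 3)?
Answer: -16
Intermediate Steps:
k = ⅛ (k = (-5 + 6)/8 = 1*(⅛) = ⅛ ≈ 0.12500)
Z = 0 (Z = (⅛ - 4)*0 = -31/8*0 = 0)
-32*Z - 16 = -32*0 - 16 = 0 - 16 = -16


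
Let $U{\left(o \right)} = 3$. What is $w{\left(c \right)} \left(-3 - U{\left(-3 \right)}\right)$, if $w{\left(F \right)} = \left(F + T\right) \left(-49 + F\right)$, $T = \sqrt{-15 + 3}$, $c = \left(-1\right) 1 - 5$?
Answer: $-1980 + 660 i \sqrt{3} \approx -1980.0 + 1143.2 i$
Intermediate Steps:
$c = -6$ ($c = -1 - 5 = -6$)
$T = 2 i \sqrt{3}$ ($T = \sqrt{-12} = 2 i \sqrt{3} \approx 3.4641 i$)
$w{\left(F \right)} = \left(-49 + F\right) \left(F + 2 i \sqrt{3}\right)$ ($w{\left(F \right)} = \left(F + 2 i \sqrt{3}\right) \left(-49 + F\right) = \left(-49 + F\right) \left(F + 2 i \sqrt{3}\right)$)
$w{\left(c \right)} \left(-3 - U{\left(-3 \right)}\right) = \left(\left(-6\right)^{2} - -294 - 98 i \sqrt{3} + 2 i \left(-6\right) \sqrt{3}\right) \left(-3 - 3\right) = \left(36 + 294 - 98 i \sqrt{3} - 12 i \sqrt{3}\right) \left(-3 - 3\right) = \left(330 - 110 i \sqrt{3}\right) \left(-6\right) = -1980 + 660 i \sqrt{3}$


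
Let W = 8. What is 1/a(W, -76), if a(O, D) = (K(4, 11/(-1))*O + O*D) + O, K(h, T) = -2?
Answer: -1/616 ≈ -0.0016234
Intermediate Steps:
a(O, D) = -O + D*O (a(O, D) = (-2*O + O*D) + O = (-2*O + D*O) + O = -O + D*O)
1/a(W, -76) = 1/(8*(-1 - 76)) = 1/(8*(-77)) = 1/(-616) = -1/616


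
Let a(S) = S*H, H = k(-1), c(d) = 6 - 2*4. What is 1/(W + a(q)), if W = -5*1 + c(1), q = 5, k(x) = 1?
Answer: -½ ≈ -0.50000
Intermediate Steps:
c(d) = -2 (c(d) = 6 - 8 = -2)
H = 1
W = -7 (W = -5*1 - 2 = -5 - 2 = -7)
a(S) = S (a(S) = S*1 = S)
1/(W + a(q)) = 1/(-7 + 5) = 1/(-2) = -½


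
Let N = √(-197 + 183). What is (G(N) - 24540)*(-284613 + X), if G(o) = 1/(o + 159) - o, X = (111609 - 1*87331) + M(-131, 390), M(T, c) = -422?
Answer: 161862076189737/25295 + 6596109072*I*√14/25295 ≈ 6.399e+9 + 9.757e+5*I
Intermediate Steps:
N = I*√14 (N = √(-14) = I*√14 ≈ 3.7417*I)
X = 23856 (X = (111609 - 1*87331) - 422 = (111609 - 87331) - 422 = 24278 - 422 = 23856)
G(o) = 1/(159 + o) - o
(G(N) - 24540)*(-284613 + X) = ((1 - (I*√14)² - 159*I*√14)/(159 + I*√14) - 24540)*(-284613 + 23856) = ((1 - 1*(-14) - 159*I*√14)/(159 + I*√14) - 24540)*(-260757) = ((1 + 14 - 159*I*√14)/(159 + I*√14) - 24540)*(-260757) = ((15 - 159*I*√14)/(159 + I*√14) - 24540)*(-260757) = (-24540 + (15 - 159*I*√14)/(159 + I*√14))*(-260757) = 6398976780 - 260757*(15 - 159*I*√14)/(159 + I*√14)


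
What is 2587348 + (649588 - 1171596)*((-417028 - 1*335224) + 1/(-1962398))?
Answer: 385301294672068440/981199 ≈ 3.9268e+11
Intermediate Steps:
2587348 + (649588 - 1171596)*((-417028 - 1*335224) + 1/(-1962398)) = 2587348 - 522008*((-417028 - 335224) - 1/1962398) = 2587348 - 522008*(-752252 - 1/1962398) = 2587348 - 522008*(-1476217820297/1962398) = 2587348 + 385298755968798188/981199 = 385301294672068440/981199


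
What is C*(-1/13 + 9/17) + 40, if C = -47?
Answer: 4140/221 ≈ 18.733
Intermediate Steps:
C*(-1/13 + 9/17) + 40 = -47*(-1/13 + 9/17) + 40 = -47*100/221 + 40 = -4700/221 + 40 = 4140/221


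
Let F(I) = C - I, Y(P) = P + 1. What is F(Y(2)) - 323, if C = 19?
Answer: -307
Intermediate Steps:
Y(P) = 1 + P
F(I) = 19 - I
F(Y(2)) - 323 = (19 - (1 + 2)) - 323 = (19 - 1*3) - 323 = (19 - 3) - 323 = 16 - 323 = -307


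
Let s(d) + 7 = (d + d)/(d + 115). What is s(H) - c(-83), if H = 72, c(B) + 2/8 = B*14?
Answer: 864703/748 ≈ 1156.0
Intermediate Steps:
c(B) = -¼ + 14*B (c(B) = -¼ + B*14 = -¼ + 14*B)
s(d) = -7 + 2*d/(115 + d) (s(d) = -7 + (d + d)/(d + 115) = -7 + (2*d)/(115 + d) = -7 + 2*d/(115 + d))
s(H) - c(-83) = 5*(-161 - 1*72)/(115 + 72) - (-¼ + 14*(-83)) = 5*(-161 - 72)/187 - (-¼ - 1162) = 5*(1/187)*(-233) - 1*(-4649/4) = -1165/187 + 4649/4 = 864703/748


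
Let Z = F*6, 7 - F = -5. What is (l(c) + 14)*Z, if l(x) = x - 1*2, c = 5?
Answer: 1224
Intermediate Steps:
F = 12 (F = 7 - 1*(-5) = 7 + 5 = 12)
l(x) = -2 + x (l(x) = x - 2 = -2 + x)
Z = 72 (Z = 12*6 = 72)
(l(c) + 14)*Z = ((-2 + 5) + 14)*72 = (3 + 14)*72 = 17*72 = 1224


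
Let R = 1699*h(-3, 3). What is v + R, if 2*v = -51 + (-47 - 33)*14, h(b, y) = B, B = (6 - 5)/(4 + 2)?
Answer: -907/3 ≈ -302.33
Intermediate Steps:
B = 1/6 ≈ 0.16667
h(b, y) = 1/6
R = 1699/6 (R = 1699*(1/6) = 1699/6 ≈ 283.17)
v = -1171/2 (v = (-51 + (-47 - 33)*14)/2 = (-51 - 80*14)/2 = (-51 - 1120)/2 = (1/2)*(-1171) = -1171/2 ≈ -585.50)
v + R = -1171/2 + 1699/6 = -907/3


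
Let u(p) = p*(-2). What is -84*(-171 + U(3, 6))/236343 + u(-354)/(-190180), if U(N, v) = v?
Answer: 205713663/3745642645 ≈ 0.054921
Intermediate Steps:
u(p) = -2*p
-84*(-171 + U(3, 6))/236343 + u(-354)/(-190180) = -84*(-171 + 6)/236343 - 2*(-354)/(-190180) = -84*(-165)*(1/236343) + 708*(-1/190180) = 13860*(1/236343) - 177/47545 = 4620/78781 - 177/47545 = 205713663/3745642645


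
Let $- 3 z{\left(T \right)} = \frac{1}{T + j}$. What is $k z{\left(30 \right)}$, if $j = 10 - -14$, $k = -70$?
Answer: $\frac{35}{81} \approx 0.4321$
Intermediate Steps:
$j = 24$ ($j = 10 + 14 = 24$)
$z{\left(T \right)} = - \frac{1}{3 \left(24 + T\right)}$ ($z{\left(T \right)} = - \frac{1}{3 \left(T + 24\right)} = - \frac{1}{3 \left(24 + T\right)}$)
$k z{\left(30 \right)} = - 70 \left(- \frac{1}{72 + 3 \cdot 30}\right) = - 70 \left(- \frac{1}{72 + 90}\right) = - 70 \left(- \frac{1}{162}\right) = - 70 \left(\left(-1\right) \frac{1}{162}\right) = \left(-70\right) \left(- \frac{1}{162}\right) = \frac{35}{81}$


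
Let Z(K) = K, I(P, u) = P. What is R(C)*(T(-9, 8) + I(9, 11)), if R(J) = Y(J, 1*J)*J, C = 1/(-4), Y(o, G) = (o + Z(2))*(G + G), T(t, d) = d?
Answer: 119/32 ≈ 3.7188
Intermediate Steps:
Y(o, G) = 2*G*(2 + o) (Y(o, G) = (o + 2)*(G + G) = (2 + o)*(2*G) = 2*G*(2 + o))
C = -¼ ≈ -0.25000
R(J) = 2*J²*(2 + J) (R(J) = (2*(1*J)*(2 + J))*J = (2*J*(2 + J))*J = 2*J²*(2 + J))
R(C)*(T(-9, 8) + I(9, 11)) = (2*(-¼)²*(2 - ¼))*(8 + 9) = (2*(1/16)*(7/4))*17 = (7/32)*17 = 119/32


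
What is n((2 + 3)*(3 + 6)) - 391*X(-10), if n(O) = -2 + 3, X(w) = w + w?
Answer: 7821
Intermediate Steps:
X(w) = 2*w
n(O) = 1
n((2 + 3)*(3 + 6)) - 391*X(-10) = 1 - 782*(-10) = 1 - 391*(-20) = 1 + 7820 = 7821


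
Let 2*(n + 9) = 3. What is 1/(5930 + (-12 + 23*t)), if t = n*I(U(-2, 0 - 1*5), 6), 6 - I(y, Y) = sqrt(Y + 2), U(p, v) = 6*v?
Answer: 4883/23605639 - 345*sqrt(2)/23605639 ≈ 0.00018619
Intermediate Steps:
I(y, Y) = 6 - sqrt(2 + Y) (I(y, Y) = 6 - sqrt(Y + 2) = 6 - sqrt(2 + Y))
n = -15/2 (n = -9 + (1/2)*3 = -9 + 3/2 = -15/2 ≈ -7.5000)
t = -45 + 15*sqrt(2) (t = -15*(6 - sqrt(2 + 6))/2 = -15*(6 - sqrt(8))/2 = -15*(6 - 2*sqrt(2))/2 = -45 + 15*sqrt(2) ≈ -23.787)
1/(5930 + (-12 + 23*t)) = 1/(5930 + (-12 + 23*(-45 + 15*sqrt(2)))) = 1/(5930 + (-12 + (-1035 + 345*sqrt(2)))) = 1/(5930 + (-1047 + 345*sqrt(2))) = 1/(4883 + 345*sqrt(2))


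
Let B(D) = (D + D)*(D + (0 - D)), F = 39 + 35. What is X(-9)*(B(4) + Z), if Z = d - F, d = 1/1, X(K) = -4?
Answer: 292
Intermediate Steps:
F = 74
d = 1
Z = -73 (Z = 1 - 1*74 = 1 - 74 = -73)
B(D) = 0 (B(D) = (2*D)*(D - D) = (2*D)*0 = 0)
X(-9)*(B(4) + Z) = -4*(0 - 73) = -4*(-73) = 292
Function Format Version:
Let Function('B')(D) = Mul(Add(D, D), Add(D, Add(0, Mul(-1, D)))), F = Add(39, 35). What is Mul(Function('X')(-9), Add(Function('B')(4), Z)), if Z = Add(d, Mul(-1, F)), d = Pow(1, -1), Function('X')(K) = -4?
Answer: 292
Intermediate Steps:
F = 74
d = 1
Z = -73 (Z = Add(1, Mul(-1, 74)) = Add(1, -74) = -73)
Function('B')(D) = 0 (Function('B')(D) = Mul(Mul(2, D), Add(D, Mul(-1, D))) = Mul(Mul(2, D), 0) = 0)
Mul(Function('X')(-9), Add(Function('B')(4), Z)) = Mul(-4, Add(0, -73)) = Mul(-4, -73) = 292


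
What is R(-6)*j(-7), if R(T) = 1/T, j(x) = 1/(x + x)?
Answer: 1/84 ≈ 0.011905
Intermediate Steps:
j(x) = 1/(2*x)
R(-6)*j(-7) = ((½)/(-7))/(-6) = -(-1)/(12*7) = -⅙*(-1/14) = 1/84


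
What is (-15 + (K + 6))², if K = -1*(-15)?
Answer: 36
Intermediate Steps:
K = 15
(-15 + (K + 6))² = (-15 + (15 + 6))² = (-15 + 21)² = 6² = 36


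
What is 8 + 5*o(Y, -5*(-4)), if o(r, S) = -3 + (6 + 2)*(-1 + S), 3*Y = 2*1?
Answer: 753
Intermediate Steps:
Y = 2/3 (Y = (2*1)/3 = (1/3)*2 = 2/3 ≈ 0.66667)
o(r, S) = -11 + 8*S (o(r, S) = -3 + 8*(-1 + S) = -3 + (-8 + 8*S) = -11 + 8*S)
8 + 5*o(Y, -5*(-4)) = 8 + 5*(-11 + 8*(-5*(-4))) = 8 + 5*(-11 + 8*20) = 8 + 5*(-11 + 160) = 8 + 5*149 = 8 + 745 = 753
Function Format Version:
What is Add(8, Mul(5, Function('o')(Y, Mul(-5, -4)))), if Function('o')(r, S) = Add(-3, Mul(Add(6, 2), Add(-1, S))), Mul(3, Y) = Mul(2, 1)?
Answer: 753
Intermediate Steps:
Y = Rational(2, 3) (Y = Mul(Rational(1, 3), Mul(2, 1)) = Mul(Rational(1, 3), 2) = Rational(2, 3) ≈ 0.66667)
Function('o')(r, S) = Add(-11, Mul(8, S)) (Function('o')(r, S) = Add(-3, Mul(8, Add(-1, S))) = Add(-3, Add(-8, Mul(8, S))) = Add(-11, Mul(8, S)))
Add(8, Mul(5, Function('o')(Y, Mul(-5, -4)))) = Add(8, Mul(5, Add(-11, Mul(8, Mul(-5, -4))))) = Add(8, Mul(5, Add(-11, Mul(8, 20)))) = Add(8, Mul(5, Add(-11, 160))) = Add(8, Mul(5, 149)) = Add(8, 745) = 753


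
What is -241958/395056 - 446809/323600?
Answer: -15925761569/7990007600 ≈ -1.9932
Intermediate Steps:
-241958/395056 - 446809/323600 = -241958*1/395056 - 446809*1/323600 = -120979/197528 - 446809/323600 = -15925761569/7990007600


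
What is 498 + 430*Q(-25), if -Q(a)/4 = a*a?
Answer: -1074502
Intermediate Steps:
Q(a) = -4*a² (Q(a) = -4*a*a = -4*a²)
498 + 430*Q(-25) = 498 + 430*(-4*(-25)²) = 498 + 430*(-4*625) = 498 + 430*(-2500) = 498 - 1075000 = -1074502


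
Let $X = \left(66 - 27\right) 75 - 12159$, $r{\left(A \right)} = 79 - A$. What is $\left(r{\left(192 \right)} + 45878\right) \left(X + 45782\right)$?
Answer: $1672619220$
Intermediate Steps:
$X = -9234$ ($X = 39 \cdot 75 - 12159 = 2925 - 12159 = -9234$)
$\left(r{\left(192 \right)} + 45878\right) \left(X + 45782\right) = \left(\left(79 - 192\right) + 45878\right) \left(-9234 + 45782\right) = \left(\left(79 - 192\right) + 45878\right) 36548 = \left(-113 + 45878\right) 36548 = 45765 \cdot 36548 = 1672619220$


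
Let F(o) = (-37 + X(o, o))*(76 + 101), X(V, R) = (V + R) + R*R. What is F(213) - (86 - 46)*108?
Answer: 8094846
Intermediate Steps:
X(V, R) = R + V + R**2 (X(V, R) = (R + V) + R**2 = R + V + R**2)
F(o) = -6549 + 177*o**2 + 354*o (F(o) = (-37 + (o + o + o**2))*(76 + 101) = (-37 + (o**2 + 2*o))*177 = (-37 + o**2 + 2*o)*177 = -6549 + 177*o**2 + 354*o)
F(213) - (86 - 46)*108 = (-6549 + 177*213**2 + 354*213) - (86 - 46)*108 = (-6549 + 177*45369 + 75402) - 40*108 = (-6549 + 8030313 + 75402) - 1*4320 = 8099166 - 4320 = 8094846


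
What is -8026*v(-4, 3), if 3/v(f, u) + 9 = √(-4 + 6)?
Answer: 216702/79 + 24078*√2/79 ≈ 3174.1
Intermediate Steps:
v(f, u) = 3/(-9 + √2) (v(f, u) = 3/(-9 + √(-4 + 6)) = 3/(-9 + √2))
-8026*v(-4, 3) = -8026*(-27/79 - 3*√2/79) = 216702/79 + 24078*√2/79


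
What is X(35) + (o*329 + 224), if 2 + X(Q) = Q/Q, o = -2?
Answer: -435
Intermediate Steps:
X(Q) = -1 (X(Q) = -2 + Q/Q = -2 + 1 = -1)
X(35) + (o*329 + 224) = -1 + (-2*329 + 224) = -1 + (-658 + 224) = -1 - 434 = -435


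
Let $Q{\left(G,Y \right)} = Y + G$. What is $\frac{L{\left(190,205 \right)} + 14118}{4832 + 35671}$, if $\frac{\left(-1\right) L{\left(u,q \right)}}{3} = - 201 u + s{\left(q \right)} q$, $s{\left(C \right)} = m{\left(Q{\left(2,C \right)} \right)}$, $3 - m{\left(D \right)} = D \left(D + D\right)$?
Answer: $\frac{17610371}{13501} \approx 1304.4$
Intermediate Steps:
$Q{\left(G,Y \right)} = G + Y$
$m{\left(D \right)} = 3 - 2 D^{2}$ ($m{\left(D \right)} = 3 - D \left(D + D\right) = 3 - D 2 D = 3 - 2 D^{2}$)
$s{\left(C \right)} = 3 - 2 \left(2 + C\right)^{2}$
$L{\left(u,q \right)} = 603 u - 3 q \left(3 - 2 \left(2 + q\right)^{2}\right)$ ($L{\left(u,q \right)} = - 3 \left(- 201 u + \left(3 - 2 \left(2 + q\right)^{2}\right) q\right) = - 3 \left(- 201 u + q \left(3 - 2 \left(2 + q\right)^{2}\right)\right) = 603 u - 3 q \left(3 - 2 \left(2 + q\right)^{2}\right)$)
$\frac{L{\left(190,205 \right)} + 14118}{4832 + 35671} = \frac{\left(603 \cdot 190 + 3 \cdot 205 \left(-3 + 2 \left(2 + 205\right)^{2}\right)\right) + 14118}{4832 + 35671} = \frac{\left(114570 + 3 \cdot 205 \left(-3 + 2 \cdot 207^{2}\right)\right) + 14118}{40503} = \left(\left(114570 + 3 \cdot 205 \left(-3 + 2 \cdot 42849\right)\right) + 14118\right) \frac{1}{40503} = \left(\left(114570 + 3 \cdot 205 \left(-3 + 85698\right)\right) + 14118\right) \frac{1}{40503} = \left(\left(114570 + 3 \cdot 205 \cdot 85695\right) + 14118\right) \frac{1}{40503} = \left(\left(114570 + 52702425\right) + 14118\right) \frac{1}{40503} = \left(52816995 + 14118\right) \frac{1}{40503} = 52831113 \cdot \frac{1}{40503} = \frac{17610371}{13501}$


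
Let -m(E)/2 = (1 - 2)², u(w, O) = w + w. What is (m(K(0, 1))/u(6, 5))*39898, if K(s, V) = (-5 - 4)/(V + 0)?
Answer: -19949/3 ≈ -6649.7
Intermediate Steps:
u(w, O) = 2*w
K(s, V) = -9/V
m(E) = -2 (m(E) = -2*(1 - 2)² = -2*(-1)² = -2*1 = -2)
(m(K(0, 1))/u(6, 5))*39898 = -2/(2*6)*39898 = -2/12*39898 = -2*1/12*39898 = -⅙*39898 = -19949/3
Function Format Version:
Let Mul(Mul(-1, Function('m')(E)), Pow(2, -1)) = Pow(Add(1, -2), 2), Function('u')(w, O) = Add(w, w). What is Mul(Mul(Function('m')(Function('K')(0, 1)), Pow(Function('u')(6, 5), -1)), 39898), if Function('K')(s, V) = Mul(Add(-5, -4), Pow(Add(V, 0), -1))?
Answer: Rational(-19949, 3) ≈ -6649.7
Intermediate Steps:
Function('u')(w, O) = Mul(2, w)
Function('K')(s, V) = Mul(-9, Pow(V, -1))
Function('m')(E) = -2 (Function('m')(E) = Mul(-2, Pow(Add(1, -2), 2)) = Mul(-2, Pow(-1, 2)) = Mul(-2, 1) = -2)
Mul(Mul(Function('m')(Function('K')(0, 1)), Pow(Function('u')(6, 5), -1)), 39898) = Mul(Mul(-2, Pow(Mul(2, 6), -1)), 39898) = Mul(Mul(-2, Pow(12, -1)), 39898) = Mul(Mul(-2, Rational(1, 12)), 39898) = Mul(Rational(-1, 6), 39898) = Rational(-19949, 3)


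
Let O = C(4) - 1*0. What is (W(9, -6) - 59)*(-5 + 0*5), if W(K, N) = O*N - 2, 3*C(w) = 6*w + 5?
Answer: 595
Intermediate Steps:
C(w) = 5/3 + 2*w (C(w) = (6*w + 5)/3 = (5 + 6*w)/3 = 5/3 + 2*w)
O = 29/3 (O = (5/3 + 2*4) - 1*0 = (5/3 + 8) + 0 = 29/3 + 0 = 29/3 ≈ 9.6667)
W(K, N) = -2 + 29*N/3 (W(K, N) = 29*N/3 - 2 = -2 + 29*N/3)
(W(9, -6) - 59)*(-5 + 0*5) = ((-2 + (29/3)*(-6)) - 59)*(-5 + 0*5) = ((-2 - 58) - 59)*(-5 + 0) = (-60 - 59)*(-5) = -119*(-5) = 595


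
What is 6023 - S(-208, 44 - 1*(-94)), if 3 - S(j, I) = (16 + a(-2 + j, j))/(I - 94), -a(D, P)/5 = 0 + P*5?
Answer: 67524/11 ≈ 6138.5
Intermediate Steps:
a(D, P) = -25*P (a(D, P) = -5*(0 + P*5) = -5*(0 + 5*P) = -25*P)
S(j, I) = 3 - (16 - 25*j)/(-94 + I) (S(j, I) = 3 - (16 - 25*j)/(I - 94) = 3 - (16 - 25*j)/(-94 + I))
6023 - S(-208, 44 - 1*(-94)) = 6023 - (-298 + 3*(44 - 1*(-94)) + 25*(-208))/(-94 + (44 - 1*(-94))) = 6023 - (-298 + 3*(44 + 94) - 5200)/(-94 + (44 + 94)) = 6023 - (-298 + 3*138 - 5200)/(-94 + 138) = 6023 - (-298 + 414 - 5200)/44 = 6023 - (-5084)/44 = 6023 - 1*(-1271/11) = 6023 + 1271/11 = 67524/11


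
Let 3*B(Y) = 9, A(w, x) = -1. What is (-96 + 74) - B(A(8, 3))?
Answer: -25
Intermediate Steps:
B(Y) = 3 (B(Y) = (⅓)*9 = 3)
(-96 + 74) - B(A(8, 3)) = (-96 + 74) - 1*3 = -22 - 3 = -25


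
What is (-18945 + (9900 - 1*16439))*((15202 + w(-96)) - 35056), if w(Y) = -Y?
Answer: 503512872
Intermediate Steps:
(-18945 + (9900 - 1*16439))*((15202 + w(-96)) - 35056) = (-18945 + (9900 - 1*16439))*((15202 - 1*(-96)) - 35056) = (-18945 + (9900 - 16439))*((15202 + 96) - 35056) = (-18945 - 6539)*(15298 - 35056) = -25484*(-19758) = 503512872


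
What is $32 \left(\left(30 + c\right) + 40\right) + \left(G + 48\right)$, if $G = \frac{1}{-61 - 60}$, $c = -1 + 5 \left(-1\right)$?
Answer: $\frac{253615}{121} \approx 2096.0$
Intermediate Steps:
$c = -6$ ($c = -1 - 5 = -6$)
$G = - \frac{1}{121}$ ($G = \frac{1}{-121} = - \frac{1}{121} \approx -0.0082645$)
$32 \left(\left(30 + c\right) + 40\right) + \left(G + 48\right) = 32 \left(\left(30 - 6\right) + 40\right) + \left(- \frac{1}{121} + 48\right) = 32 \left(24 + 40\right) + \frac{5807}{121} = 32 \cdot 64 + \frac{5807}{121} = 2048 + \frac{5807}{121} = \frac{253615}{121}$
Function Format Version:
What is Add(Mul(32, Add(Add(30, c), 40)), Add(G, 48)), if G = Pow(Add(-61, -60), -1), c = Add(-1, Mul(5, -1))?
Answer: Rational(253615, 121) ≈ 2096.0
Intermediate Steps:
c = -6 (c = Add(-1, -5) = -6)
G = Rational(-1, 121) (G = Pow(-121, -1) = Rational(-1, 121) ≈ -0.0082645)
Add(Mul(32, Add(Add(30, c), 40)), Add(G, 48)) = Add(Mul(32, Add(Add(30, -6), 40)), Add(Rational(-1, 121), 48)) = Add(Mul(32, Add(24, 40)), Rational(5807, 121)) = Add(Mul(32, 64), Rational(5807, 121)) = Add(2048, Rational(5807, 121)) = Rational(253615, 121)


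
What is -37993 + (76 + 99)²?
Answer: -7368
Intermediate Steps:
-37993 + (76 + 99)² = -37993 + 175² = -37993 + 30625 = -7368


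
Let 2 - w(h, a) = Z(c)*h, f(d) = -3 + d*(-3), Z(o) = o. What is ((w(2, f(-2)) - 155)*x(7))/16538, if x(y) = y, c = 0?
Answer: -1071/16538 ≈ -0.064760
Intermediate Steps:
f(d) = -3 - 3*d
w(h, a) = 2 (w(h, a) = 2 - 0*h = 2 - 1*0 = 2 + 0 = 2)
((w(2, f(-2)) - 155)*x(7))/16538 = ((2 - 155)*7)/16538 = -153*7*(1/16538) = -1071*1/16538 = -1071/16538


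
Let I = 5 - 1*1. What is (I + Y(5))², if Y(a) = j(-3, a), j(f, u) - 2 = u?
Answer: 121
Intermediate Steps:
j(f, u) = 2 + u
Y(a) = 2 + a
I = 4 (I = 5 - 1 = 4)
(I + Y(5))² = (4 + (2 + 5))² = (4 + 7)² = 11² = 121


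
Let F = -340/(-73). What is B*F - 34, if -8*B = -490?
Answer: 18343/73 ≈ 251.27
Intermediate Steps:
F = 340/73 (F = -340*(-1/73) = 340/73 ≈ 4.6575)
B = 245/4 (B = -1/8*(-490) = 245/4 ≈ 61.250)
B*F - 34 = (245/4)*(340/73) - 34 = 20825/73 - 34 = 18343/73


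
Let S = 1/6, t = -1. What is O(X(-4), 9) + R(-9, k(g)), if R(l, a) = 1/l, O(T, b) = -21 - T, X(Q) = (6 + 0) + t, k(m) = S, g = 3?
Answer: -235/9 ≈ -26.111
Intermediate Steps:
S = ⅙ (S = 1*(⅙) = ⅙ ≈ 0.16667)
k(m) = ⅙
X(Q) = 5 (X(Q) = (6 + 0) - 1 = 6 - 1 = 5)
O(X(-4), 9) + R(-9, k(g)) = (-21 - 1*5) + 1/(-9) = (-21 - 5) - ⅑ = -26 - ⅑ = -235/9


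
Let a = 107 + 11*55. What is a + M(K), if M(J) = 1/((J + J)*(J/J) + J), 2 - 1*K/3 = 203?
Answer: 1288007/1809 ≈ 712.00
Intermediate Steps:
a = 712 (a = 107 + 605 = 712)
K = -603 (K = 6 - 3*203 = 6 - 609 = -603)
M(J) = 1/(3*J) (M(J) = 1/((2*J)*1 + J) = 1/(2*J + J) = 1/(3*J))
a + M(K) = 712 + (⅓)/(-603) = 712 + (⅓)*(-1/603) = 712 - 1/1809 = 1288007/1809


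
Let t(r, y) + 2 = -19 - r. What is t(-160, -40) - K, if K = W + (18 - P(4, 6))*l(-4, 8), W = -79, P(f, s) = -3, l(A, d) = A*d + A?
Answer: 974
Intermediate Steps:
l(A, d) = A + A*d
t(r, y) = -21 - r (t(r, y) = -2 + (-19 - r) = -21 - r)
K = -835 (K = -79 + (18 - 1*(-3))*(-4*(1 + 8)) = -79 + (18 + 3)*(-4*9) = -79 + 21*(-36) = -79 - 756 = -835)
t(-160, -40) - K = (-21 - 1*(-160)) - 1*(-835) = (-21 + 160) + 835 = 139 + 835 = 974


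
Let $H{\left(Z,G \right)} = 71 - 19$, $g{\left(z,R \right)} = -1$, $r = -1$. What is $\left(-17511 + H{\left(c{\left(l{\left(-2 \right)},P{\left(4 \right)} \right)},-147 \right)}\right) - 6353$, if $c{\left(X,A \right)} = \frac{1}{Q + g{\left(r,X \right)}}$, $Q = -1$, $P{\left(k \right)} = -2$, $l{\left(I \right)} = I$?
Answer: $-23812$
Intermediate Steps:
$c{\left(X,A \right)} = - \frac{1}{2}$ ($c{\left(X,A \right)} = \frac{1}{-1 - 1} = \frac{1}{-2} = - \frac{1}{2}$)
$H{\left(Z,G \right)} = 52$
$\left(-17511 + H{\left(c{\left(l{\left(-2 \right)},P{\left(4 \right)} \right)},-147 \right)}\right) - 6353 = \left(-17511 + 52\right) - 6353 = -17459 - 6353 = -23812$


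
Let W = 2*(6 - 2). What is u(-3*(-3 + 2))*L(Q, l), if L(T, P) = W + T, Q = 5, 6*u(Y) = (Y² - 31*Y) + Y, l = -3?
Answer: -351/2 ≈ -175.50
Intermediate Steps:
u(Y) = -5*Y + Y²/6 (u(Y) = ((Y² - 31*Y) + Y)/6 = (Y² - 30*Y)/6 = -5*Y + Y²/6)
W = 8 (W = 2*4 = 8)
L(T, P) = 8 + T
u(-3*(-3 + 2))*L(Q, l) = ((-3*(-3 + 2))*(-30 - 3*(-3 + 2))/6)*(8 + 5) = ((-3*(-1))*(-30 - 3*(-1))/6)*13 = ((⅙)*3*(-30 + 3))*13 = ((⅙)*3*(-27))*13 = -27/2*13 = -351/2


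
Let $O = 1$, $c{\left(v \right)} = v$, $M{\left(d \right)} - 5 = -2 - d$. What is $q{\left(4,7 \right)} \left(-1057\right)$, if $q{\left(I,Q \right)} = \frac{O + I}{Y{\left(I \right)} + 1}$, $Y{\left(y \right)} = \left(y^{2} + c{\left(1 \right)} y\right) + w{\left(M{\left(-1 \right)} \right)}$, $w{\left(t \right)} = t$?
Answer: $- \frac{1057}{5} \approx -211.4$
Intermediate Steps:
$M{\left(d \right)} = 3 - d$ ($M{\left(d \right)} = 5 - \left(2 + d\right) = 3 - d$)
$Y{\left(y \right)} = 4 + y + y^{2}$ ($Y{\left(y \right)} = \left(y^{2} + 1 y\right) + \left(3 - -1\right) = \left(y^{2} + y\right) + \left(3 + 1\right) = \left(y + y^{2}\right) + 4 = 4 + y + y^{2}$)
$q{\left(I,Q \right)} = \frac{1 + I}{5 + I + I^{2}}$ ($q{\left(I,Q \right)} = \frac{1 + I}{\left(4 + I + I^{2}\right) + 1} = \frac{1 + I}{5 + I + I^{2}}$)
$q{\left(4,7 \right)} \left(-1057\right) = \frac{1 + 4}{5 + 4 + 4^{2}} \left(-1057\right) = \frac{1}{5 + 4 + 16} \cdot 5 \left(-1057\right) = \frac{1}{25} \cdot 5 \left(-1057\right) = \frac{1}{5} \left(-1057\right) = - \frac{1057}{5}$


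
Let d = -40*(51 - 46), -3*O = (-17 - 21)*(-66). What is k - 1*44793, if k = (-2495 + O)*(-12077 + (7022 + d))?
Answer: 17459612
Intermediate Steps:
O = -836 (O = -(-17 - 21)*(-66)/3 = -(-38)*(-66)/3 = -⅓*2508 = -836)
d = -200 (d = -40*5 = -200)
k = 17504405 (k = (-2495 - 836)*(-12077 + (7022 - 200)) = -3331*(-12077 + 6822) = -3331*(-5255) = 17504405)
k - 1*44793 = 17504405 - 1*44793 = 17504405 - 44793 = 17459612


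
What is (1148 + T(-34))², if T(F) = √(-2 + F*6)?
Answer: (1148 + I*√206)² ≈ 1.3177e+6 + 32954.0*I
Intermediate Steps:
T(F) = √(-2 + 6*F)
(1148 + T(-34))² = (1148 + √(-2 + 6*(-34)))² = (1148 + √(-2 - 204))² = (1148 + √(-206))² = (1148 + I*√206)²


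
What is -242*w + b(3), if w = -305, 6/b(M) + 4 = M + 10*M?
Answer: 2140496/29 ≈ 73810.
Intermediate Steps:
b(M) = 6/(-4 + 11*M) (b(M) = 6/(-4 + (M + 10*M)) = 6/(-4 + 11*M))
-242*w + b(3) = -242*(-305) + 6/(-4 + 11*3) = 73810 + 6/(-4 + 33) = 73810 + 6/29 = 2140496/29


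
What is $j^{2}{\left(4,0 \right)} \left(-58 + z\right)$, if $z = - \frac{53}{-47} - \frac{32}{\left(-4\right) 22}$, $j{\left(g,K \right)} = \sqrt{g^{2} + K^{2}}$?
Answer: $- \frac{467440}{517} \approx -904.14$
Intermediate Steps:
$j{\left(g,K \right)} = \sqrt{K^{2} + g^{2}}$
$z = \frac{771}{517}$ ($z = \left(-53\right) \left(- \frac{1}{47}\right) - \frac{32}{-88} = \frac{53}{47} - - \frac{4}{11} = \frac{53}{47} + \frac{4}{11} = \frac{771}{517} \approx 1.4913$)
$j^{2}{\left(4,0 \right)} \left(-58 + z\right) = \left(\sqrt{0^{2} + 4^{2}}\right)^{2} \left(-58 + \frac{771}{517}\right) = \left(\sqrt{0 + 16}\right)^{2} \left(- \frac{29215}{517}\right) = \left(\sqrt{16}\right)^{2} \left(- \frac{29215}{517}\right) = 4^{2} \left(- \frac{29215}{517}\right) = 16 \left(- \frac{29215}{517}\right) = - \frac{467440}{517}$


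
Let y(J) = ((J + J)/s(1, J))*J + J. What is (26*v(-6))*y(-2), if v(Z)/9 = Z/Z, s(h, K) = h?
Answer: 1404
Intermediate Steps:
v(Z) = 9 (v(Z) = 9*(Z/Z) = 9*1 = 9)
y(J) = J + 2*J² (y(J) = ((J + J)/1)*J + J = ((2*J)*1)*J + J = (2*J)*J + J = 2*J² + J = J + 2*J²)
(26*v(-6))*y(-2) = (26*9)*(-2*(1 + 2*(-2))) = 234*(-2*(1 - 4)) = 234*(-2*(-3)) = 234*6 = 1404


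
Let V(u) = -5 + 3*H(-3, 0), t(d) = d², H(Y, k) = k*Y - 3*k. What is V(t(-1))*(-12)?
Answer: 60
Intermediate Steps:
H(Y, k) = -3*k + Y*k (H(Y, k) = Y*k - 3*k = -3*k + Y*k)
V(u) = -5 (V(u) = -5 + 3*(0*(-3 - 3)) = -5 + 3*(0*(-6)) = -5 + 3*0 = -5 + 0 = -5)
V(t(-1))*(-12) = -5*(-12) = 60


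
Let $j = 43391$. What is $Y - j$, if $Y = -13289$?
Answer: $-56680$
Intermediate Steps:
$Y - j = -13289 - 43391 = -56680$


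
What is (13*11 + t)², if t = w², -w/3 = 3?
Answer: 50176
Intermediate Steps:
w = -9 (w = -3*3 = -9)
t = 81 (t = (-9)² = 81)
(13*11 + t)² = (13*11 + 81)² = (143 + 81)² = 224² = 50176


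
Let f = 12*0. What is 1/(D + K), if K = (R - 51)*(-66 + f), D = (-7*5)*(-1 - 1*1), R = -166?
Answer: 1/14392 ≈ 6.9483e-5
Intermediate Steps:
f = 0
D = 70 (D = -35*(-1 - 1) = -35*(-2) = 70)
K = 14322 (K = (-166 - 51)*(-66 + 0) = -217*(-66) = 14322)
1/(D + K) = 1/(70 + 14322) = 1/14392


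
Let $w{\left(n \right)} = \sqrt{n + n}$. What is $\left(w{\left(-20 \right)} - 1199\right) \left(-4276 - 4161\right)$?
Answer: $10115963 - 16874 i \sqrt{10} \approx 1.0116 \cdot 10^{7} - 53360.0 i$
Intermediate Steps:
$w{\left(n \right)} = \sqrt{2} \sqrt{n}$ ($w{\left(n \right)} = \sqrt{2 n} = \sqrt{2} \sqrt{n}$)
$\left(w{\left(-20 \right)} - 1199\right) \left(-4276 - 4161\right) = \left(\sqrt{2} \sqrt{-20} - 1199\right) \left(-4276 - 4161\right) = \left(\sqrt{2} \cdot 2 i \sqrt{5} - 1199\right) \left(-8437\right) = \left(2 i \sqrt{10} - 1199\right) \left(-8437\right) = \left(-1199 + 2 i \sqrt{10}\right) \left(-8437\right) = 10115963 - 16874 i \sqrt{10}$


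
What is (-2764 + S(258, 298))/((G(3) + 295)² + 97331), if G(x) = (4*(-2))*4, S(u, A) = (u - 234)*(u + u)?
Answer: 13/225 ≈ 0.057778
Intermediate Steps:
S(u, A) = 2*u*(-234 + u) (S(u, A) = (-234 + u)*(2*u) = 2*u*(-234 + u))
G(x) = -32 (G(x) = -8*4 = -32)
(-2764 + S(258, 298))/((G(3) + 295)² + 97331) = (-2764 + 2*258*(-234 + 258))/((-32 + 295)² + 97331) = (-2764 + 2*258*24)/(263² + 97331) = (-2764 + 12384)/(69169 + 97331) = 9620/166500 = 9620*(1/166500) = 13/225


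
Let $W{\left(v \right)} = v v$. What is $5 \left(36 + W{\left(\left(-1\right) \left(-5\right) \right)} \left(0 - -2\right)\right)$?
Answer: $430$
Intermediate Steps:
$W{\left(v \right)} = v^{2}$
$5 \left(36 + W{\left(\left(-1\right) \left(-5\right) \right)} \left(0 - -2\right)\right) = 5 \left(36 + \left(\left(-1\right) \left(-5\right)\right)^{2} \left(0 - -2\right)\right) = 5 \left(36 + 5^{2} \left(0 + 2\right)\right) = 5 \left(36 + 25 \cdot 2\right) = 5 \left(36 + 50\right) = 5 \cdot 86 = 430$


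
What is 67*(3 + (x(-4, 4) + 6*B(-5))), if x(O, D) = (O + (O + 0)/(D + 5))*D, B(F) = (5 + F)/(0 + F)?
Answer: -8911/9 ≈ -990.11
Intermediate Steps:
B(F) = (5 + F)/F
x(O, D) = D*(O + O/(5 + D)) (x(O, D) = (O + O/(5 + D))*D = D*(O + O/(5 + D)))
67*(3 + (x(-4, 4) + 6*B(-5))) = 67*(3 + (4*(-4)*(6 + 4)/(5 + 4) + 6*((5 - 5)/(-5)))) = 67*(3 + (4*(-4)*10/9 + 6*(-1/5*0))) = 67*(3 + (4*(-4)*(1/9)*10 + 6*0)) = 67*(3 + (-160/9 + 0)) = 67*(3 - 160/9) = 67*(-133/9) = -8911/9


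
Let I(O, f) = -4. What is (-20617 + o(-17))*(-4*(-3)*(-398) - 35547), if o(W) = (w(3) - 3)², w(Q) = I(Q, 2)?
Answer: 829363464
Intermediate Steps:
w(Q) = -4
o(W) = 49 (o(W) = (-4 - 3)² = (-7)² = 49)
(-20617 + o(-17))*(-4*(-3)*(-398) - 35547) = (-20617 + 49)*(-4*(-3)*(-398) - 35547) = -20568*(12*(-398) - 35547) = -20568*(-4776 - 35547) = -20568*(-40323) = 829363464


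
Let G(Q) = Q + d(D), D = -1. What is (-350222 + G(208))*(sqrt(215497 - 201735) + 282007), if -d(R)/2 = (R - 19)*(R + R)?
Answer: -98728958658 - 350094*sqrt(13762) ≈ -9.8770e+10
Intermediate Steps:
d(R) = -4*R*(-19 + R) (d(R) = -2*(R - 19)*(R + R) = -2*(-19 + R)*2*R = -4*R*(-19 + R))
G(Q) = -80 + Q (G(Q) = Q + 4*(-1)*(19 - 1*(-1)) = Q + 4*(-1)*(19 + 1) = Q + 4*(-1)*20 = Q - 80 = -80 + Q)
(-350222 + G(208))*(sqrt(215497 - 201735) + 282007) = (-350222 + (-80 + 208))*(sqrt(215497 - 201735) + 282007) = (-350222 + 128)*(sqrt(13762) + 282007) = -350094*(282007 + sqrt(13762)) = -98728958658 - 350094*sqrt(13762)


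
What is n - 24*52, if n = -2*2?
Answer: -1252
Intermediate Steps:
n = -4
n - 24*52 = -4 - 24*52 = -4 - 1248 = -1252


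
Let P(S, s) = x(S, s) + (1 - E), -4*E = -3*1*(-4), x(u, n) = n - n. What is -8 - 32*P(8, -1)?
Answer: -136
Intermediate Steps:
x(u, n) = 0
E = -3 (E = -(-3*1)*(-4)/4 = -(-3)*(-4)/4 = -1/4*12 = -3)
P(S, s) = 4 (P(S, s) = 0 + (1 - 1*(-3)) = 0 + (1 + 3) = 0 + 4 = 4)
-8 - 32*P(8, -1) = -8 - 32*4 = -8 - 128 = -136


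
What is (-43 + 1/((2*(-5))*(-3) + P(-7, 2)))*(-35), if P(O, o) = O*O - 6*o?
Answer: 100800/67 ≈ 1504.5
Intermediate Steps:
P(O, o) = O² - 6*o
(-43 + 1/((2*(-5))*(-3) + P(-7, 2)))*(-35) = (-43 + 1/((2*(-5))*(-3) + ((-7)² - 6*2)))*(-35) = (-43 + 1/(-10*(-3) + (49 - 12)))*(-35) = (-43 + 1/(30 + 37))*(-35) = (-43 + 1/67)*(-35) = -2880/67*(-35) = 100800/67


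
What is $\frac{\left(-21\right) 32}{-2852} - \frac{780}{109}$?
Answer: $- \frac{537828}{77717} \approx -6.9203$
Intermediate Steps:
$\frac{\left(-21\right) 32}{-2852} - \frac{780}{109} = \left(-672\right) \left(- \frac{1}{2852}\right) - \frac{780}{109} = \frac{168}{713} - \frac{780}{109} = - \frac{537828}{77717}$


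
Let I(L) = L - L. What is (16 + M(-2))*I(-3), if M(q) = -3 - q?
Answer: 0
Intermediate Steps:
I(L) = 0
(16 + M(-2))*I(-3) = (16 + (-3 - 1*(-2)))*0 = (16 + (-3 + 2))*0 = (16 - 1)*0 = 15*0 = 0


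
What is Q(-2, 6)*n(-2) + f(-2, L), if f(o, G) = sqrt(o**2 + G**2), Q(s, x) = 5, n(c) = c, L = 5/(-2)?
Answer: -10 + sqrt(41)/2 ≈ -6.7984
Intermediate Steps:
L = -5/2 (L = 5*(-1/2) = -5/2 ≈ -2.5000)
f(o, G) = sqrt(G**2 + o**2)
Q(-2, 6)*n(-2) + f(-2, L) = 5*(-2) + sqrt((-5/2)**2 + (-2)**2) = -10 + sqrt(25/4 + 4) = -10 + sqrt(41/4) = -10 + sqrt(41)/2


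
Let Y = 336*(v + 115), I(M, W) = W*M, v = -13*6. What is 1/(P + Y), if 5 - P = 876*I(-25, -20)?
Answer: -1/425563 ≈ -2.3498e-6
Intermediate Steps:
v = -78
I(M, W) = M*W
P = -437995 (P = 5 - 876*(-25*(-20)) = 5 - 876*500 = 5 - 1*438000 = 5 - 438000 = -437995)
Y = 12432 (Y = 336*(-78 + 115) = 336*37 = 12432)
1/(P + Y) = 1/(-437995 + 12432) = 1/(-425563) = -1/425563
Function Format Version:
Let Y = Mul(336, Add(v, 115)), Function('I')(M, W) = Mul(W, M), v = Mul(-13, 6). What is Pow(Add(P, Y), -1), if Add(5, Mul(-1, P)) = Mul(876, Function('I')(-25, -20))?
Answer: Rational(-1, 425563) ≈ -2.3498e-6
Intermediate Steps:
v = -78
Function('I')(M, W) = Mul(M, W)
P = -437995 (P = Add(5, Mul(-1, Mul(876, Mul(-25, -20)))) = Add(5, Mul(-1, Mul(876, 500))) = Add(5, Mul(-1, 438000)) = Add(5, -438000) = -437995)
Y = 12432 (Y = Mul(336, Add(-78, 115)) = Mul(336, 37) = 12432)
Pow(Add(P, Y), -1) = Pow(Add(-437995, 12432), -1) = Pow(-425563, -1) = Rational(-1, 425563)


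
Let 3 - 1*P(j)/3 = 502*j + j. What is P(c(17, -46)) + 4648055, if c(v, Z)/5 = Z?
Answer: 4995134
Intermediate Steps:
c(v, Z) = 5*Z
P(j) = 9 - 1509*j (P(j) = 9 - 3*(502*j + j) = 9 - 1509*j)
P(c(17, -46)) + 4648055 = (9 - 7545*(-46)) + 4648055 = (9 - 1509*(-230)) + 4648055 = (9 + 347070) + 4648055 = 347079 + 4648055 = 4995134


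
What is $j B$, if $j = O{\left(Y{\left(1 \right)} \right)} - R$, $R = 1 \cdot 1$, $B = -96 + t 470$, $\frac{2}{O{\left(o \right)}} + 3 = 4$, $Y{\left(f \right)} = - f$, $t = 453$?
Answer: $212814$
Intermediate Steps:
$O{\left(o \right)} = 2$ ($O{\left(o \right)} = \frac{2}{-3 + 4} = \frac{2}{1} = 2 \cdot 1 = 2$)
$B = 212814$ ($B = -96 + 453 \cdot 470 = -96 + 212910 = 212814$)
$R = 1$
$j = 1$ ($j = 2 - 1 = 1$)
$j B = 1 \cdot 212814 = 212814$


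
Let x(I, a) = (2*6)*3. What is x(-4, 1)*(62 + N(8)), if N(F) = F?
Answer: 2520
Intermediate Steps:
x(I, a) = 36 (x(I, a) = 12*3 = 36)
x(-4, 1)*(62 + N(8)) = 36*(62 + 8) = 36*70 = 2520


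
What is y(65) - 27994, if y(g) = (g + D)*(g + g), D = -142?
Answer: -38004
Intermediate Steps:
y(g) = 2*g*(-142 + g) (y(g) = (g - 142)*(g + g) = (-142 + g)*(2*g) = 2*g*(-142 + g))
y(65) - 27994 = 2*65*(-142 + 65) - 27994 = 2*65*(-77) - 27994 = -10010 - 27994 = -38004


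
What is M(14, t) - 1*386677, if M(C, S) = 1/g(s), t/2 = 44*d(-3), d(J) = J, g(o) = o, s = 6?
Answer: -2320061/6 ≈ -3.8668e+5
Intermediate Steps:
t = -264 (t = 2*(44*(-3)) = 2*(-132) = -264)
M(C, S) = 1/6
M(14, t) - 1*386677 = 1/6 - 1*386677 = 1/6 - 386677 = -2320061/6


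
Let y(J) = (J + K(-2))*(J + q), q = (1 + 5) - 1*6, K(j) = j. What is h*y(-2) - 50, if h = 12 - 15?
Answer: -74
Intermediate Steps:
h = -3
q = 0 (q = 6 - 6 = 0)
y(J) = J*(-2 + J) (y(J) = (J - 2)*(J + 0) = (-2 + J)*J = J*(-2 + J))
h*y(-2) - 50 = -(-6)*(-2 - 2) - 50 = -(-6)*(-4) - 50 = -3*8 - 50 = -24 - 50 = -74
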